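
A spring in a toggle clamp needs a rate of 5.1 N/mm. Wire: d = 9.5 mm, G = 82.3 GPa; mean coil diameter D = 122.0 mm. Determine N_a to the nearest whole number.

N_a = Gd⁴/(8D³k) = (82.3×10³ × 9.5⁴)/(8 × 122.0³ × 5.1)
    = 6.70339e+08 / 7.40866e+07 = 9.048 → 9 coils

9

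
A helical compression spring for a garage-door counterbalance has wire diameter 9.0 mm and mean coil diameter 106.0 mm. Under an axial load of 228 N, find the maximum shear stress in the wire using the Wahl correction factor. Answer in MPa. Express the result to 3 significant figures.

Spring index C = D/d = 106.0/9.0 = 11.7778
K_W = (4C−1)/(4C−4) + 0.615/C = 46.111/43.111 + 0.0522 = 1.1218
τ₀ = 8FD/(πd³) = 8·228·106.0/(π·9.0³) = 193344/2290.2 = 84.422 MPa
τ_max = K·τ₀ = 1.1218 × 84.422 = 94.704 MPa

94.7 MPa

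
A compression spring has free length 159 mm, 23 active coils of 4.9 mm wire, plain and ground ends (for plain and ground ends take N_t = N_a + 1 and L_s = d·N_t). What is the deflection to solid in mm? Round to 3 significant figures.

N_t = 24; L_s = 4.9·24 = 117.6 mm
δ_solid = L₀ − L_s = 159 − 117.6 = 41.4 mm

41.4 mm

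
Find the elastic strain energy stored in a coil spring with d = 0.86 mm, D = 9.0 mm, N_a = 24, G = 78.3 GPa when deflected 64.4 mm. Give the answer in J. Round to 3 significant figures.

k = Gd⁴/(8D³N_a) = (78.3×10³)(0.86⁴)/(8·9.0³·24) = 0.306 N/mm
U = ½kδ² = 0.5 × 0.306 × 64.4² = 634.55 N·mm = 0.63455 J

0.635 J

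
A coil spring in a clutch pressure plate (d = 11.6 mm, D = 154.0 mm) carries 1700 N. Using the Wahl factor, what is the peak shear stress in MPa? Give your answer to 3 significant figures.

473 MPa

Spring index C = D/d = 154.0/11.6 = 13.2759
K_W = (4C−1)/(4C−4) + 0.615/C = 52.103/49.103 + 0.0463 = 1.1074
τ₀ = 8FD/(πd³) = 8·1700·154.0/(π·11.6³) = 2.0944e+06/4903.7 = 427.11 MPa
τ_max = K·τ₀ = 1.1074 × 427.11 = 472.99 MPa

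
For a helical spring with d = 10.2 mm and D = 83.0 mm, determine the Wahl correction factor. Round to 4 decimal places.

C = D/d = 83.0/10.2 = 8.1373
K_W = (4C−1)/(4C−4) + 0.615/C = 31.549/28.549 + 0.0756 = 1.1807

1.1807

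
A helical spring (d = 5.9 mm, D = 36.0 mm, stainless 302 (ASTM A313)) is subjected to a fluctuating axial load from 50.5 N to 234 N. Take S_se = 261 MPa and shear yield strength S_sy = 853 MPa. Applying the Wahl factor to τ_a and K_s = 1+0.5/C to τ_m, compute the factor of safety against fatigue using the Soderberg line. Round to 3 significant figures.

C = D/d = 36.0/5.9 = 6.1017; K_W = (4C−1)/(4C−4)+0.615/C = 1.2478; K_s = 1+0.5/C = 1.0819
F_a = (F_max−F_min)/2 = 91.75 N; F_m = (F_max+F_min)/2 = 142.25 N
τ_a = K_W·8F_aD/(πd³) = 1.2478 × 40.954 = 51.102 MPa
τ_m = K_s·8F_mD/(πd³) = 1.0819 × 63.495 = 68.698 MPa
Soderberg: 1/n_f = τ_a/S_se + τ_m/S_sy = 51.102/261 + 68.698/853 = 0.19579 + 0.08054 = 0.27633
n_f = 1/0.27633 = 3.619

3.62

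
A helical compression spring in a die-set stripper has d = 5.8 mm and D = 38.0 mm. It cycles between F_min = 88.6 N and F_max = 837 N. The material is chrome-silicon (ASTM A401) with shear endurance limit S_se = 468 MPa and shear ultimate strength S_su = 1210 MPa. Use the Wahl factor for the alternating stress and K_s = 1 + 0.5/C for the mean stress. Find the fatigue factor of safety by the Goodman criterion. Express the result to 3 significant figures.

1.45

C = D/d = 38.0/5.8 = 6.5517; K_W = (4C−1)/(4C−4)+0.615/C = 1.2290; K_s = 1+0.5/C = 1.0763
F_a = (F_max−F_min)/2 = 374.2 N; F_m = (F_max+F_min)/2 = 462.8 N
τ_a = K_W·8F_aD/(πd³) = 1.2290 × 185.59 = 228.08 MPa
τ_m = K_s·8F_mD/(πd³) = 1.0763 × 229.53 = 247.04 MPa
Goodman: 1/n_f = τ_a/S_se + τ_m/S_su = 228.08/468 + 247.04/1210 = 0.48734 + 0.20417 = 0.69151
n_f = 1/0.69151 = 1.446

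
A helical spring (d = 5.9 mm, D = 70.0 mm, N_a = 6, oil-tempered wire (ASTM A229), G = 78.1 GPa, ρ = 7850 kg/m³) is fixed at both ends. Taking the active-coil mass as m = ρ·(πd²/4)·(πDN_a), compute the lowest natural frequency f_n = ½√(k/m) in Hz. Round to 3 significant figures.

71.2 Hz

k = Gd⁴/(8D³N_a) = (78.1×10³)(5.9⁴)/(8·70.0³·6) = 5.7481 N/mm = 5748.1 N/m
Wire length L = πDN_a = π·70.0·6 = 1319.5 mm
m = ρ·(πd²/4)·L = 7850 × 27.34×10⁻⁶ m² × 1.3195 m = 0.28318 kg
f_n = ½√(k/m) = 0.5·√(5748.1/0.28318) = 0.5·√(20298) = 71.236 Hz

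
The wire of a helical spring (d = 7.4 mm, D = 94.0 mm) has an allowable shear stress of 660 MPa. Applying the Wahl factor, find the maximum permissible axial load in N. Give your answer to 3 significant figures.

1000 N

C = D/d = 94.0/7.4 = 12.7027
K_W = (4C−1)/(4C−4) + 0.615/C = 49.811/46.811 + 0.0484 = 1.1125
τ_max = K·8FD/(πd³) → F_max = τ_allow·πd³/(8DK)
F_max = 660·π·7.4³/(8·94.0·1.1125) = 8.4021e+05/836.6 = 1004.3 N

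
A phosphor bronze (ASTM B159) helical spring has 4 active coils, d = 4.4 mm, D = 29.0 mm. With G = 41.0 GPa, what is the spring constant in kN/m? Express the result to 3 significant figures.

k = Gd⁴/(8D³N_a) = (41.0×10³ × 4.4⁴) / (8 × 29.0³ × 4)
  = 1.53672e+07 / 780448 = 19.69 N/mm

19.7 kN/m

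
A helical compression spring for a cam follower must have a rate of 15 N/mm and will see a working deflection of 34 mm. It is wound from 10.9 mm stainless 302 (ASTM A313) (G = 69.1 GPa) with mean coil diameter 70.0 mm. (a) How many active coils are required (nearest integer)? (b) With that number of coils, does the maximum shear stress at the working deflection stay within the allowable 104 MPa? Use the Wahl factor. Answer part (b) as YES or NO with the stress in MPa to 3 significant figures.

(a) 24 coils; (b) YES, τ_max = 85.5 MPa

N_a = Gd⁴/(8D³k) = (69.1×10³)(10.9⁴)/(8·70.0³·15) = 23.7 → N_a = 24
Actual rate k = Gd⁴/(8D³·24) = 14.811 N/mm
Working load F = kδ = 14.811·34 = 503.58 N
C = 70.0/10.9 = 6.4220; K_W = (4C−1)/(4C−4)+0.615/C = 1.2341
τ_max = K_W·8FD/(πd³) = 1.2341·69.315 = 85.541 MPa
τ_max ≤ 104 MPa → acceptable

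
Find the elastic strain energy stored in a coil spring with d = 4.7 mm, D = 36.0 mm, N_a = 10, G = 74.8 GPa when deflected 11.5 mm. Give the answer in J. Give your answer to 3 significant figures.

0.647 J

k = Gd⁴/(8D³N_a) = (74.8×10³)(4.7⁴)/(8·36.0³·10) = 9.779 N/mm
U = ½kδ² = 0.5 × 9.779 × 11.5² = 646.64 N·mm = 0.64664 J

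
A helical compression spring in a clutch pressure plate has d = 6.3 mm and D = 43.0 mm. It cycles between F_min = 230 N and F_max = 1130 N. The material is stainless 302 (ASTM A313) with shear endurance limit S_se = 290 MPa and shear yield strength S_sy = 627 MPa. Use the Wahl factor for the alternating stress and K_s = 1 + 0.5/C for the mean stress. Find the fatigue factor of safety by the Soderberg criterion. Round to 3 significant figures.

C = D/d = 43.0/6.3 = 6.8254; K_W = (4C−1)/(4C−4)+0.615/C = 1.2189; K_s = 1+0.5/C = 1.0733
F_a = (F_max−F_min)/2 = 450 N; F_m = (F_max+F_min)/2 = 680 N
τ_a = K_W·8F_aD/(πd³) = 1.2189 × 197.06 = 240.19 MPa
τ_m = K_s·8F_mD/(πd³) = 1.0733 × 297.78 = 319.59 MPa
Soderberg: 1/n_f = τ_a/S_se + τ_m/S_sy = 240.19/290 + 319.59/627 = 0.82823 + 0.50972 = 1.338
n_f = 1/1.338 = 0.7474

0.747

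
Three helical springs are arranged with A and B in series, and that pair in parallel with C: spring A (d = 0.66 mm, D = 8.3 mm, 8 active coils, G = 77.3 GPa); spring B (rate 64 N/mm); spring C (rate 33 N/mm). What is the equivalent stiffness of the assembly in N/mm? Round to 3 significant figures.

k_A = Gd⁴/(8D³N_a) = (77.3×10³)(0.66⁴)/(8·8.3³·8) = 0.40081 N/mm
Springs A,B series: k_AB = 1/(1/0.40081+1/64) = 0.39832 N/mm; parallel with C: k_eq = 0.39832+33 = 33.398 N/mm

33.4 N/mm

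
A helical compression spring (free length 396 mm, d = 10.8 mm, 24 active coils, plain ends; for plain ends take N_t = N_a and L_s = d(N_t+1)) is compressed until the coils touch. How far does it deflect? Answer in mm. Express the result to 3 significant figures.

126 mm

N_t = 24; L_s = 10.8·25 = 270 mm
δ_solid = L₀ − L_s = 396 − 270 = 126 mm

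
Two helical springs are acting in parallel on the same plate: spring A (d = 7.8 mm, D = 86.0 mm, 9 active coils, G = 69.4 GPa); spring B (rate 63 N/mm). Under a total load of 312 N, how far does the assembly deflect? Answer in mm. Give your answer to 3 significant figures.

4.55 mm

k_A = Gd⁴/(8D³N_a) = (69.4×10³)(7.8⁴)/(8·86.0³·9) = 5.6093 N/mm
Parallel: k_eq = 5.6093 + 63 = 68.609 N/mm
δ = F/k_eq = 312/68.609 = 4.5475 mm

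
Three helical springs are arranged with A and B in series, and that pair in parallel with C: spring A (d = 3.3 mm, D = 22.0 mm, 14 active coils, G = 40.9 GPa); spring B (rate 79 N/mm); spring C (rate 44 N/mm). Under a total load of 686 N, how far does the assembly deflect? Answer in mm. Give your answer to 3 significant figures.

k_A = Gd⁴/(8D³N_a) = (40.9×10³)(3.3⁴)/(8·22.0³·14) = 4.0672 N/mm
Springs A,B series: k_AB = 1/(1/4.0672+1/79) = 3.868 N/mm; parallel with C: k_eq = 3.868+44 = 47.868 N/mm
δ = F/k_eq = 686/47.868 = 14.331 mm

14.3 mm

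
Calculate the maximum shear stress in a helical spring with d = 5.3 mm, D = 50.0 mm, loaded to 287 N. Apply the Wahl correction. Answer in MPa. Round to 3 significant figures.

Spring index C = D/d = 50.0/5.3 = 9.4340
K_W = (4C−1)/(4C−4) + 0.615/C = 36.736/33.736 + 0.0652 = 1.1541
τ₀ = 8FD/(πd³) = 8·287·50.0/(π·5.3³) = 114800/467.71 = 245.45 MPa
τ_max = K·τ₀ = 1.1541 × 245.45 = 283.28 MPa

283 MPa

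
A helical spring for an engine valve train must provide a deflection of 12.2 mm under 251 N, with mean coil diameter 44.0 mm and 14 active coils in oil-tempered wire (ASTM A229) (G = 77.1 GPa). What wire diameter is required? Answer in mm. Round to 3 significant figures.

7.10 mm

Required rate k = F/δ = 251/12.2 = 20.574 N/mm
d = (8D³N_a·k / G)^(1/4) = (8·44.0³·14·20.574 / (77.1×10³))^0.25
  = (2545.9)^0.25 = 7.1033 mm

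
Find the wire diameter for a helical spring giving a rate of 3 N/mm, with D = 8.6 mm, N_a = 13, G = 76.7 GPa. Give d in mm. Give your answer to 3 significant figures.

1.27 mm

d = (8D³N_a·k / G)^(1/4) = (8·8.6³·13·3 / (76.7×10³))^0.25
  = (2.5873)^0.25 = 1.2683 mm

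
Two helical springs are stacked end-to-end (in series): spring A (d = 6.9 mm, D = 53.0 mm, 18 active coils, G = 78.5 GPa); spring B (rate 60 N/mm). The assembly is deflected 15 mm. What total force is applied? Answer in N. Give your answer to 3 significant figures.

109 N

k_A = Gd⁴/(8D³N_a) = (78.5×10³)(6.9⁴)/(8·53.0³·18) = 8.3 N/mm
Series: 1/k_eq = 1/8.3 + 1/60 = 0.13715; k_eq = 7.2913 N/mm
F = k_eq·δ = 7.2913·15 = 109.37 N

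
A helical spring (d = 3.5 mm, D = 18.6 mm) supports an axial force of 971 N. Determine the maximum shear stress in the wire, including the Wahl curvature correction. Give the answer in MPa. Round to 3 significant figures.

Spring index C = D/d = 18.6/3.5 = 5.3143
K_W = (4C−1)/(4C−4) + 0.615/C = 20.257/17.257 + 0.1157 = 1.2896
τ₀ = 8FD/(πd³) = 8·971·18.6/(π·3.5³) = 144485/134.7 = 1072.7 MPa
τ_max = K·τ₀ = 1.2896 × 1072.7 = 1383.3 MPa

1380 MPa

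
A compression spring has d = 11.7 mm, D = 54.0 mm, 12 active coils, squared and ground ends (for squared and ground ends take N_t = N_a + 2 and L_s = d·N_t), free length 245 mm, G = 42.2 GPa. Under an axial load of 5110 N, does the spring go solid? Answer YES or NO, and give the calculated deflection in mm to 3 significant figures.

k = Gd⁴/(8D³N_a) = (42.2×10³)(11.7⁴)/(8·54.0³·12) = 52.312 N/mm
N_t = 14; L_s = 11.7·14 = 163.8 mm; δ_solid = L₀ − L_s = 245 − 163.8 = 81.2 mm
δ = F/k = 5110/52.312 = 97.683 mm
δ ≥ δ_solid → spring goes solid

YES, δ = 97.7 mm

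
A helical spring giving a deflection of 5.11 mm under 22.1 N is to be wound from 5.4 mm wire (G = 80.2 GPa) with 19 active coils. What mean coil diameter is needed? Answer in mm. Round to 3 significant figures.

47.0 mm

Required rate k = F/δ = 22.1/5.11 = 4.3249 N/mm
D = (Gd⁴/(8N_a·k))^(1/3) = (80.2×10³·5.4⁴/(8·19·4.3249))^(1/3)
  = (103737)^(1/3) = 46.9870 mm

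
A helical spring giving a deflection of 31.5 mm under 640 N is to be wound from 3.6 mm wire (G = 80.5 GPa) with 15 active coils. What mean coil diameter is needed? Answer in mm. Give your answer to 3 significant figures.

Required rate k = F/δ = 640/31.5 = 20.317 N/mm
D = (Gd⁴/(8N_a·k))^(1/3) = (80.5×10³·3.6⁴/(8·15·20.317))^(1/3)
  = (5545.69)^(1/3) = 17.7005 mm

17.7 mm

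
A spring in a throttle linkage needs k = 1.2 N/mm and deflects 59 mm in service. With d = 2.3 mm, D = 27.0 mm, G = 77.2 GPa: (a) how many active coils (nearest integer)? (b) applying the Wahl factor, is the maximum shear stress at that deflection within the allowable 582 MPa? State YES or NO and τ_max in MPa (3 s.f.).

N_a = Gd⁴/(8D³k) = (77.2×10³)(2.3⁴)/(8·27.0³·1.2) = 11.43 → N_a = 11
Actual rate k = Gd⁴/(8D³·11) = 1.2473 N/mm
Working load F = kδ = 1.2473·59 = 73.588 N
C = 27.0/2.3 = 11.7391; K_W = (4C−1)/(4C−4)+0.615/C = 1.1222
τ_max = K_W·8FD/(πd³) = 1.1222·415.84 = 466.67 MPa
τ_max ≤ 582 MPa → acceptable

(a) 11 coils; (b) YES, τ_max = 467 MPa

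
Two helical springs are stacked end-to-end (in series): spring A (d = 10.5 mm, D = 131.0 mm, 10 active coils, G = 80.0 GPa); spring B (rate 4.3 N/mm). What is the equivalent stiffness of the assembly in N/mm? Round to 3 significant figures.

2.40 N/mm

k_A = Gd⁴/(8D³N_a) = (80.0×10³)(10.5⁴)/(8·131.0³·10) = 5.4068 N/mm
Series: 1/k_eq = 1/5.4068 + 1/4.3 = 0.41751; k_eq = 2.3952 N/mm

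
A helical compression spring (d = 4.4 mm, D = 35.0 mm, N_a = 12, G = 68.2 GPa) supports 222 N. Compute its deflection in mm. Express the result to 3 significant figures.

35.7 mm

k = Gd⁴/(8D³N_a) = (68.2×10³)(4.4⁴)/(8·35.0³·12) = 6.2104 N/mm
δ = F/k = 222 / 6.2104 = 35.746 mm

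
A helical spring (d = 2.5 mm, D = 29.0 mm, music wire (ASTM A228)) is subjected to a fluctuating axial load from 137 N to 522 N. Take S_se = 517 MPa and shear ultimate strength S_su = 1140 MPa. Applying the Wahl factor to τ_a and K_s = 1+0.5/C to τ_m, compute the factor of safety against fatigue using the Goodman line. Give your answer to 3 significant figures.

0.294

C = D/d = 29.0/2.5 = 11.6000; K_W = (4C−1)/(4C−4)+0.615/C = 1.1238; K_s = 1+0.5/C = 1.0431
F_a = (F_max−F_min)/2 = 192.5 N; F_m = (F_max+F_min)/2 = 329.5 N
τ_a = K_W·8F_aD/(πd³) = 1.1238 × 909.81 = 1022.4 MPa
τ_m = K_s·8F_mD/(πd³) = 1.0431 × 1557.3 = 1624.4 MPa
Goodman: 1/n_f = τ_a/S_se + τ_m/S_su = 1022.4/517 + 1624.4/1140 = 1.97759 + 1.42494 = 3.4025
n_f = 1/3.4025 = 0.2939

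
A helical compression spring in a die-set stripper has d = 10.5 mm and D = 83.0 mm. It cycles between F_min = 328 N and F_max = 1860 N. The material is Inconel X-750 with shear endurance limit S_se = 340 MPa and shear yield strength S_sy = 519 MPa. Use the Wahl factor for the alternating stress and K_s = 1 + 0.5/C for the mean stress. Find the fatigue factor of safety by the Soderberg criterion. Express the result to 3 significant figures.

C = D/d = 83.0/10.5 = 7.9048; K_W = (4C−1)/(4C−4)+0.615/C = 1.1864; K_s = 1+0.5/C = 1.0633
F_a = (F_max−F_min)/2 = 766 N; F_m = (F_max+F_min)/2 = 1094 N
τ_a = K_W·8F_aD/(πd³) = 1.1864 × 139.86 = 165.93 MPa
τ_m = K_s·8F_mD/(πd³) = 1.0633 × 199.74 = 212.38 MPa
Soderberg: 1/n_f = τ_a/S_se + τ_m/S_sy = 165.93/340 + 212.38/519 = 0.48802 + 0.40920 = 0.89722
n_f = 1/0.89722 = 1.115

1.11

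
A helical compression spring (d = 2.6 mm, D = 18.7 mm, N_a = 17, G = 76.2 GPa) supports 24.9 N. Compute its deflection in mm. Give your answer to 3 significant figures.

k = Gd⁴/(8D³N_a) = (76.2×10³)(2.6⁴)/(8·18.7³·17) = 3.9155 N/mm
δ = F/k = 24.9 / 3.9155 = 6.3594 mm

6.36 mm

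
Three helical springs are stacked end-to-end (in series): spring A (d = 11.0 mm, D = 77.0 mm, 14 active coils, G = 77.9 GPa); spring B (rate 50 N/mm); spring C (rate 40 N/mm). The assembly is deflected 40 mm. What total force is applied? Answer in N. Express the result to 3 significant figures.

k_A = Gd⁴/(8D³N_a) = (77.9×10³)(11.0⁴)/(8·77.0³·14) = 22.306 N/mm
Series: 1/k_eq = 1/22.306 + 1/50 + 1/40 = 0.089831; k_eq = 11.132 N/mm
F = k_eq·δ = 11.132·40 = 445.28 N

445 N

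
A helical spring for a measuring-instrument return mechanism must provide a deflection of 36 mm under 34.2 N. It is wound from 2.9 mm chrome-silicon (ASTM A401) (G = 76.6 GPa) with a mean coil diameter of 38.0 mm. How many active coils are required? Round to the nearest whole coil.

Required rate k = F/δ = 34.2/36 = 0.95 N/mm
N_a = Gd⁴/(8D³k) = (76.6×10³ × 2.9⁴)/(8 × 38.0³ × 0.95)
    = 5.41777e+06 / 417027 = 12.99 → 13 coils

13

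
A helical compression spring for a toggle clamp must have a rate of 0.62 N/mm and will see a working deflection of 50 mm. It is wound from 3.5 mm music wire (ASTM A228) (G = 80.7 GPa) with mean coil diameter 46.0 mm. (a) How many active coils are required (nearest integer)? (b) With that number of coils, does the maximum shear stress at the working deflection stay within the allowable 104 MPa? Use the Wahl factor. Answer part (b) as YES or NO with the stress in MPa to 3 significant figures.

N_a = Gd⁴/(8D³k) = (80.7×10³)(3.5⁴)/(8·46.0³·0.62) = 25.08 → N_a = 25
Actual rate k = Gd⁴/(8D³·25) = 0.62207 N/mm
Working load F = kδ = 0.62207·50 = 31.104 N
C = 46.0/3.5 = 13.1429; K_W = (4C−1)/(4C−4)+0.615/C = 1.1086
τ_max = K_W·8FD/(πd³) = 1.1086·84.978 = 94.203 MPa
τ_max ≤ 104 MPa → acceptable

(a) 25 coils; (b) YES, τ_max = 94.2 MPa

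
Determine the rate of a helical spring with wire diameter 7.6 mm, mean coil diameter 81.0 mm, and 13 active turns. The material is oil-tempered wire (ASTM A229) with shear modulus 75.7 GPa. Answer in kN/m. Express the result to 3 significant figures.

4.57 kN/m

k = Gd⁴/(8D³N_a) = (75.7×10³ × 7.6⁴) / (8 × 81.0³ × 13)
  = 2.52552e+08 / 5.52699e+07 = 4.5694 N/mm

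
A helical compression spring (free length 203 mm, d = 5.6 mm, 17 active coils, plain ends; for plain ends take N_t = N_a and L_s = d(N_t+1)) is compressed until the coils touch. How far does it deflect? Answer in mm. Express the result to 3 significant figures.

N_t = 17; L_s = 5.6·18 = 100.8 mm
δ_solid = L₀ − L_s = 203 − 100.8 = 102.2 mm

102 mm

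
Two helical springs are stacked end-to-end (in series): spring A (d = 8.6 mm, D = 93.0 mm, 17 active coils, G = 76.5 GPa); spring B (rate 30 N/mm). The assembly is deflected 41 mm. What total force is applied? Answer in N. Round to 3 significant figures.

k_A = Gd⁴/(8D³N_a) = (76.5×10³)(8.6⁴)/(8·93.0³·17) = 3.8253 N/mm
Series: 1/k_eq = 1/3.8253 + 1/30 = 0.29475; k_eq = 3.3927 N/mm
F = k_eq·δ = 3.3927·41 = 139.1 N

139 N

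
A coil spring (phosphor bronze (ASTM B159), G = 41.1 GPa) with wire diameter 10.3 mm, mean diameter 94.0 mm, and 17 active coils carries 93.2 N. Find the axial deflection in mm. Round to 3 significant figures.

k = Gd⁴/(8D³N_a) = (41.1×10³)(10.3⁴)/(8·94.0³·17) = 4.0951 N/mm
δ = F/k = 93.2 / 4.0951 = 22.759 mm

22.8 mm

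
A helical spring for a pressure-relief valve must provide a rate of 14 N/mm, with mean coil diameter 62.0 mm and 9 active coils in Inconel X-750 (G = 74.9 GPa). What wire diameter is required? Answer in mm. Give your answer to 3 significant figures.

7.53 mm

d = (8D³N_a·k / G)^(1/4) = (8·62.0³·9·14 / (74.9×10³))^0.25
  = (3207.4)^0.25 = 7.5256 mm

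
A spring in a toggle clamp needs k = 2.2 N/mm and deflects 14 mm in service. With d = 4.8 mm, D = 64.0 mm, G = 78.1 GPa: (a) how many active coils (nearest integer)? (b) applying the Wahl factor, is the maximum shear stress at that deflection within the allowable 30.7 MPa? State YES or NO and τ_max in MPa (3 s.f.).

N_a = Gd⁴/(8D³k) = (78.1×10³)(4.8⁴)/(8·64.0³·2.2) = 8.986 → N_a = 9
Actual rate k = Gd⁴/(8D³·9) = 2.1966 N/mm
Working load F = kδ = 2.1966·14 = 30.752 N
C = 64.0/4.8 = 13.3333; K_W = (4C−1)/(4C−4)+0.615/C = 1.1069
τ_max = K_W·8FD/(πd³) = 1.1069·45.318 = 50.164 MPa
τ_max > 30.7 MPa → exceeds allowable

(a) 9 coils; (b) NO, τ_max = 50.2 MPa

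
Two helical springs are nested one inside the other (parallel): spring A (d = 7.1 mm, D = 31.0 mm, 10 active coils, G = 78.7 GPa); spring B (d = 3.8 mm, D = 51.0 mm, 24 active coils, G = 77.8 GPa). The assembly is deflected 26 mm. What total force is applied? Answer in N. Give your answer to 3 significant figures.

k_A = Gd⁴/(8D³N_a) = (78.7×10³)(7.1⁴)/(8·31.0³·10) = 83.914 N/mm
k_B = Gd⁴/(8D³N_a) = (77.8×10³)(3.8⁴)/(8·51.0³·24) = 0.63695 N/mm
Parallel: k_eq = 83.914 + 0.63695 = 84.551 N/mm
F = k_eq·δ = 84.551·26 = 2198.3 N

2200 N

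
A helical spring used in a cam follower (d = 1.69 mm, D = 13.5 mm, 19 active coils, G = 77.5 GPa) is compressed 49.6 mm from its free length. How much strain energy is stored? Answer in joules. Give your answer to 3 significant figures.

2.08 J

k = Gd⁴/(8D³N_a) = (77.5×10³)(1.69⁴)/(8·13.5³·19) = 1.6905 N/mm
U = ½kδ² = 0.5 × 1.6905 × 49.6² = 2079.4 N·mm = 2.0794 J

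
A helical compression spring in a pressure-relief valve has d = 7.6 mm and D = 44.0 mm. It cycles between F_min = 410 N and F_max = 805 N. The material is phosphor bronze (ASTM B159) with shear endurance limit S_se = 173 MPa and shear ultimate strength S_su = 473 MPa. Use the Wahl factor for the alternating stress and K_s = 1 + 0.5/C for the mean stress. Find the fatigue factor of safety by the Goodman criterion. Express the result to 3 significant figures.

1.38

C = D/d = 44.0/7.6 = 5.7895; K_W = (4C−1)/(4C−4)+0.615/C = 1.2628; K_s = 1+0.5/C = 1.0864
F_a = (F_max−F_min)/2 = 197.5 N; F_m = (F_max+F_min)/2 = 607.5 N
τ_a = K_W·8F_aD/(πd³) = 1.2628 × 50.41 = 63.659 MPa
τ_m = K_s·8F_mD/(πd³) = 1.0864 × 155.06 = 168.45 MPa
Goodman: 1/n_f = τ_a/S_se + τ_m/S_su = 63.659/173 + 168.45/473 = 0.36797 + 0.35613 = 0.72411
n_f = 1/0.72411 = 1.381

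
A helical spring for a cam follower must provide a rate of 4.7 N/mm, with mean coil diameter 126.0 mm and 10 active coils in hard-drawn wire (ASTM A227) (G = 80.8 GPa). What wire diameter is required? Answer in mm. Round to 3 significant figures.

9.82 mm

d = (8D³N_a·k / G)^(1/4) = (8·126.0³·10·4.7 / (80.8×10³))^0.25
  = (9308.7)^0.25 = 9.8225 mm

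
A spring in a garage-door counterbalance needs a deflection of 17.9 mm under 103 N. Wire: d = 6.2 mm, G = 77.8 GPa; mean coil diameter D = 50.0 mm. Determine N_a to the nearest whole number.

Required rate k = F/δ = 103/17.9 = 5.7542 N/mm
N_a = Gd⁴/(8D³k) = (77.8×10³ × 6.2⁴)/(8 × 50.0³ × 5.7542)
    = 1.1496e+08 / 5.75419e+06 = 19.98 → 20 coils

20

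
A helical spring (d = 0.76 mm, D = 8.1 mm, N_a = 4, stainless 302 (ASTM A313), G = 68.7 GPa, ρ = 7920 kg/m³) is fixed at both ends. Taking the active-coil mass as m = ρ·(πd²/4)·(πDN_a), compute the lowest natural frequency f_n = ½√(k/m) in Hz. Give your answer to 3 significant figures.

960 Hz

k = Gd⁴/(8D³N_a) = (68.7×10³)(0.76⁴)/(8·8.1³·4) = 1.3477 N/mm = 1347.7 N/m
Wire length L = πDN_a = π·8.1·4 = 101.79 mm
m = ρ·(πd²/4)·L = 7920 × 0.45365×10⁻⁶ m² × 0.10179 m = 0.00036571 kg
f_n = ½√(k/m) = 0.5·√(1347.7/0.00036571) = 0.5·√(3.6853e+06) = 959.85 Hz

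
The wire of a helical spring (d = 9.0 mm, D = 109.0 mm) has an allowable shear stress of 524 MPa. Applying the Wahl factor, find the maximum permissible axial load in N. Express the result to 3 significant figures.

C = D/d = 109.0/9.0 = 12.1111
K_W = (4C−1)/(4C−4) + 0.615/C = 47.444/44.444 + 0.0508 = 1.1183
τ_max = K·8FD/(πd³) → F_max = τ_allow·πd³/(8DK)
F_max = 524·π·9.0³/(8·109.0·1.1183) = 1.2001e+06/975.14 = 1230.7 N

1230 N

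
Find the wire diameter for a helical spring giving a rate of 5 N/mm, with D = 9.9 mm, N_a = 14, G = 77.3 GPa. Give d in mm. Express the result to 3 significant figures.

1.63 mm

d = (8D³N_a·k / G)^(1/4) = (8·9.9³·14·5 / (77.3×10³))^0.25
  = (7.0293)^0.25 = 1.6283 mm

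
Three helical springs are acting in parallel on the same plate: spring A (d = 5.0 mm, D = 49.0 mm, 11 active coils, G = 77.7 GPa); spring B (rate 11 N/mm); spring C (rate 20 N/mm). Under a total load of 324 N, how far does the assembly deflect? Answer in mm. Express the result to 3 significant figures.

9.08 mm

k_A = Gd⁴/(8D³N_a) = (77.7×10³)(5.0⁴)/(8·49.0³·11) = 4.6906 N/mm
Parallel: k_eq = 4.6906 + 11 + 20 = 35.691 N/mm
δ = F/k_eq = 324/35.691 = 9.078 mm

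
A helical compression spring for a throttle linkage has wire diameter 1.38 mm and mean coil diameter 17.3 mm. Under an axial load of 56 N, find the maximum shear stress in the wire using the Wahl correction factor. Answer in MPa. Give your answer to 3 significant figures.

Spring index C = D/d = 17.3/1.38 = 12.5362
K_W = (4C−1)/(4C−4) + 0.615/C = 49.145/46.145 + 0.0491 = 1.1141
τ₀ = 8FD/(πd³) = 8·56·17.3/(π·1.38³) = 7750.4/8.2563 = 938.72 MPa
τ_max = K·τ₀ = 1.1141 × 938.72 = 1045.8 MPa

1050 MPa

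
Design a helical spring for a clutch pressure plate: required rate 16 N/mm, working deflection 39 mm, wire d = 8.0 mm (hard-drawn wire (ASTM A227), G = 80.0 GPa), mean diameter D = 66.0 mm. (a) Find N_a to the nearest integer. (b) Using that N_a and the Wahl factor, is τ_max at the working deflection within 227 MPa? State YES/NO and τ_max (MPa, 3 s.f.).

N_a = Gd⁴/(8D³k) = (80.0×10³)(8.0⁴)/(8·66.0³·16) = 8.904 → N_a = 9
Actual rate k = Gd⁴/(8D³·9) = 15.83 N/mm
Working load F = kδ = 15.83·39 = 617.38 N
C = 66.0/8.0 = 8.2500; K_W = (4C−1)/(4C−4)+0.615/C = 1.1780
τ_max = K_W·8FD/(πd³) = 1.1780·202.66 = 238.73 MPa
τ_max > 227 MPa → exceeds allowable

(a) 9 coils; (b) NO, τ_max = 239 MPa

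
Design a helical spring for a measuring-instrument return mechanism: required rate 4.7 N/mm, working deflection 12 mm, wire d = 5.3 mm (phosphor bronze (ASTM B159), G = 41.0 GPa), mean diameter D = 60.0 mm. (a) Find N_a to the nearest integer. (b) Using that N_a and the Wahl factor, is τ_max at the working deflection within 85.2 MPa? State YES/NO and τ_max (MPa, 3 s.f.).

N_a = Gd⁴/(8D³k) = (41.0×10³)(5.3⁴)/(8·60.0³·4.7) = 3.983 → N_a = 4
Actual rate k = Gd⁴/(8D³·4) = 4.6804 N/mm
Working load F = kδ = 4.6804·12 = 56.165 N
C = 60.0/5.3 = 11.3208; K_W = (4C−1)/(4C−4)+0.615/C = 1.1270
τ_max = K_W·8FD/(πd³) = 1.1270·57.641 = 64.961 MPa
τ_max ≤ 85.2 MPa → acceptable

(a) 4 coils; (b) YES, τ_max = 65.0 MPa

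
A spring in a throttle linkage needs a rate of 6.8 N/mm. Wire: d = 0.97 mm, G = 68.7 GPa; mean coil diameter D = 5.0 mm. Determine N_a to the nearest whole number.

9

N_a = Gd⁴/(8D³k) = (68.7×10³ × 0.97⁴)/(8 × 5.0³ × 6.8)
    = 60819.6 / 6800 = 8.944 → 9 coils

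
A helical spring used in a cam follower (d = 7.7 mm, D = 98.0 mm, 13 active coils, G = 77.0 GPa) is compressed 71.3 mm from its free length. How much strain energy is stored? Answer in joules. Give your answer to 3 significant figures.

k = Gd⁴/(8D³N_a) = (77.0×10³)(7.7⁴)/(8·98.0³·13) = 2.7653 N/mm
U = ½kδ² = 0.5 × 2.7653 × 71.3² = 7029 N·mm = 7.029 J

7.03 J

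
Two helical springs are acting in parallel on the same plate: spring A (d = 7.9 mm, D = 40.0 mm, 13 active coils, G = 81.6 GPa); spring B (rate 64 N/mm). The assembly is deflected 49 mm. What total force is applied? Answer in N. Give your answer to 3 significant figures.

5480 N

k_A = Gd⁴/(8D³N_a) = (81.6×10³)(7.9⁴)/(8·40.0³·13) = 47.751 N/mm
Parallel: k_eq = 47.751 + 64 = 111.75 N/mm
F = k_eq·δ = 111.75·49 = 5475.8 N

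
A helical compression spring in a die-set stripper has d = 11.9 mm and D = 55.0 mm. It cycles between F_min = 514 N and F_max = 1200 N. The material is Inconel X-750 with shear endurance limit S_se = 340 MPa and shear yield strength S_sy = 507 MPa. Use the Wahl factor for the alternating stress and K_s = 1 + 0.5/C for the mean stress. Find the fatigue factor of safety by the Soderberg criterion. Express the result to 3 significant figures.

C = D/d = 55.0/11.9 = 4.6218; K_W = (4C−1)/(4C−4)+0.615/C = 1.3401; K_s = 1+0.5/C = 1.1082
F_a = (F_max−F_min)/2 = 343 N; F_m = (F_max+F_min)/2 = 857 N
τ_a = K_W·8F_aD/(πd³) = 1.3401 × 28.507 = 38.204 MPa
τ_m = K_s·8F_mD/(πd³) = 1.1082 × 71.227 = 78.932 MPa
Soderberg: 1/n_f = τ_a/S_se + τ_m/S_sy = 38.204/340 + 78.932/507 = 0.11236 + 0.15568 = 0.26805
n_f = 1/0.26805 = 3.731

3.73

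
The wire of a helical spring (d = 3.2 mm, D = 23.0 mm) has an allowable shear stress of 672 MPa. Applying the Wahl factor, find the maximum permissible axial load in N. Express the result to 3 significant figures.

C = D/d = 23.0/3.2 = 7.1875
K_W = (4C−1)/(4C−4) + 0.615/C = 27.750/24.750 + 0.0856 = 1.2068
τ_max = K·8FD/(πd³) → F_max = τ_allow·πd³/(8DK)
F_max = 672·π·3.2³/(8·23.0·1.2068) = 69178/222.05 = 311.55 N

312 N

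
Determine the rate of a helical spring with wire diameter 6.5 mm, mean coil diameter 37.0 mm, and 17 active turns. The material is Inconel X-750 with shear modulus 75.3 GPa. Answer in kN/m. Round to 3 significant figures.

19.5 kN/m

k = Gd⁴/(8D³N_a) = (75.3×10³ × 6.5⁴) / (8 × 37.0³ × 17)
  = 1.34415e+08 / 6.88881e+06 = 19.512 N/mm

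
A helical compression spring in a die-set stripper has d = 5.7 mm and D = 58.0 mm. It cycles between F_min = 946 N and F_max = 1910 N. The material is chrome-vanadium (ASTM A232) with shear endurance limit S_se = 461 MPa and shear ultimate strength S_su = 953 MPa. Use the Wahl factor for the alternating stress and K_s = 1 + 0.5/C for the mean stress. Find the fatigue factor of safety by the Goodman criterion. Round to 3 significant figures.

C = D/d = 58.0/5.7 = 10.1754; K_W = (4C−1)/(4C−4)+0.615/C = 1.1422; K_s = 1+0.5/C = 1.0491
F_a = (F_max−F_min)/2 = 482 N; F_m = (F_max+F_min)/2 = 1428 N
τ_a = K_W·8F_aD/(πd³) = 1.1422 × 384.41 = 439.06 MPa
τ_m = K_s·8F_mD/(πd³) = 1.0491 × 1138.9 = 1194.8 MPa
Goodman: 1/n_f = τ_a/S_se + τ_m/S_su = 439.06/461 + 1194.8/953 = 0.95241 + 1.25375 = 2.2062
n_f = 1/2.2062 = 0.4533

0.453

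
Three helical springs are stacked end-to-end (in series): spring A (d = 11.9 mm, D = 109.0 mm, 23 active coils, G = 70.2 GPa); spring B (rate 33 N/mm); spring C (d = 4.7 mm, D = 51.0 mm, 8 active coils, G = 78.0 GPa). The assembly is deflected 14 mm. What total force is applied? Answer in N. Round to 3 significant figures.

33.1 N

k_A = Gd⁴/(8D³N_a) = (70.2×10³)(11.9⁴)/(8·109.0³·23) = 5.9078 N/mm
k_C = Gd⁴/(8D³N_a) = (78.0×10³)(4.7⁴)/(8·51.0³·8) = 4.4833 N/mm
Series: 1/k_eq = 1/5.9078 + 1/33 + 1/4.4833 = 0.42262; k_eq = 2.3662 N/mm
F = k_eq·δ = 2.3662·14 = 33.127 N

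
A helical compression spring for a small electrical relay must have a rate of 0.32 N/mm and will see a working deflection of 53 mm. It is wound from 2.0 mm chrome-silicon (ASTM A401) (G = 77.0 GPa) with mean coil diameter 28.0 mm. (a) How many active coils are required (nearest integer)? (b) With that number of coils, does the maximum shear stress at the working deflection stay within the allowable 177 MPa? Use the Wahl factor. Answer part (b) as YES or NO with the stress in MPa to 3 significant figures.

N_a = Gd⁴/(8D³k) = (77.0×10³)(2.0⁴)/(8·28.0³·0.32) = 21.92 → N_a = 22
Actual rate k = Gd⁴/(8D³·22) = 0.31888 N/mm
Working load F = kδ = 0.31888·53 = 16.901 N
C = 28.0/2.0 = 14.0000; K_W = (4C−1)/(4C−4)+0.615/C = 1.1016
τ_max = K_W·8FD/(πd³) = 1.1016·150.63 = 165.94 MPa
τ_max ≤ 177 MPa → acceptable

(a) 22 coils; (b) YES, τ_max = 166 MPa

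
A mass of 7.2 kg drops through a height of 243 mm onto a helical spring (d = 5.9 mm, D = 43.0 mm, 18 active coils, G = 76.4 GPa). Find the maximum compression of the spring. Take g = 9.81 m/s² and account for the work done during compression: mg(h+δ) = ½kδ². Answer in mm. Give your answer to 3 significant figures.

74.5 mm

k = Gd⁴/(8D³N_a) = (76.4×10³)(5.9⁴)/(8·43.0³·18) = 8.086 N/mm
W = mg = 7.2 × 9.81 = 70.632 N
½kδ² − Wδ − Wh = 0 → δ = (W + √(W² + 2kWh))/k
δ = (70.632 + √(4988.9 + 277569))/8.086 = (70.632 + 531.56)/8.086 = 74.474 mm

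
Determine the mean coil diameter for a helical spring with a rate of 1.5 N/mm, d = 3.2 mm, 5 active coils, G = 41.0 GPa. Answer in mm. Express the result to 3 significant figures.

41.5 mm

D = (Gd⁴/(8N_a·k))^(1/3) = (41.0×10³·3.2⁴/(8·5·1.5))^(1/3)
  = (71652.7)^(1/3) = 41.5347 mm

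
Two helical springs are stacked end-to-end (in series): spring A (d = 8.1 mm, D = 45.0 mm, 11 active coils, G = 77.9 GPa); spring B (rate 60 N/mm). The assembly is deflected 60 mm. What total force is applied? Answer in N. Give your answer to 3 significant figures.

1480 N

k_A = Gd⁴/(8D³N_a) = (77.9×10³)(8.1⁴)/(8·45.0³·11) = 41.817 N/mm
Series: 1/k_eq = 1/41.817 + 1/60 = 0.04058; k_eq = 24.643 N/mm
F = k_eq·δ = 24.643·60 = 1478.6 N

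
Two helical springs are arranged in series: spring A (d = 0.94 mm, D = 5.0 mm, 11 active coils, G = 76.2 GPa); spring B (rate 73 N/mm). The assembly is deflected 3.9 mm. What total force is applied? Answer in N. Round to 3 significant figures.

k_A = Gd⁴/(8D³N_a) = (76.2×10³)(0.94⁴)/(8·5.0³·11) = 5.4085 N/mm
Series: 1/k_eq = 1/5.4085 + 1/73 = 0.19859; k_eq = 5.0354 N/mm
F = k_eq·δ = 5.0354·3.9 = 19.638 N

19.6 N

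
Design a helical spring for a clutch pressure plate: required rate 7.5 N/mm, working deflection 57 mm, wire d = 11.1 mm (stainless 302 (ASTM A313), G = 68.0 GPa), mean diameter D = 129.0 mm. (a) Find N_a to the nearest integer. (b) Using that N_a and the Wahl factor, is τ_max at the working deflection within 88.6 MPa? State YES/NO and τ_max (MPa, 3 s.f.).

N_a = Gd⁴/(8D³k) = (68.0×10³)(11.1⁴)/(8·129.0³·7.5) = 8.015 → N_a = 8
Actual rate k = Gd⁴/(8D³·8) = 7.5137 N/mm
Working load F = kδ = 7.5137·57 = 428.28 N
C = 129.0/11.1 = 11.6216; K_W = (4C−1)/(4C−4)+0.615/C = 1.1235
τ_max = K_W·8FD/(πd³) = 1.1235·102.87 = 115.58 MPa
τ_max > 88.6 MPa → exceeds allowable

(a) 8 coils; (b) NO, τ_max = 116 MPa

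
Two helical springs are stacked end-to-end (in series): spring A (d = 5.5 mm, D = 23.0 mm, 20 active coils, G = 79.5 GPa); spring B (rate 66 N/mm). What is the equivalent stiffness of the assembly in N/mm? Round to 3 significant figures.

k_A = Gd⁴/(8D³N_a) = (79.5×10³)(5.5⁴)/(8·23.0³·20) = 37.369 N/mm
Series: 1/k_eq = 1/37.369 + 1/66 = 0.041911; k_eq = 23.86 N/mm

23.9 N/mm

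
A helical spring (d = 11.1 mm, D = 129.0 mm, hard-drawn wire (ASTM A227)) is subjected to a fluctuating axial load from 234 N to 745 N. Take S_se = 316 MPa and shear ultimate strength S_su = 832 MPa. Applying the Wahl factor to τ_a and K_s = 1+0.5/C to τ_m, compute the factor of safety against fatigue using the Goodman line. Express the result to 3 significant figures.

2.74

C = D/d = 129.0/11.1 = 11.6216; K_W = (4C−1)/(4C−4)+0.615/C = 1.1235; K_s = 1+0.5/C = 1.0430
F_a = (F_max−F_min)/2 = 255.5 N; F_m = (F_max+F_min)/2 = 489.5 N
τ_a = K_W·8F_aD/(πd³) = 1.1235 × 61.369 = 68.95 MPa
τ_m = K_s·8F_mD/(πd³) = 1.0430 × 117.57 = 122.63 MPa
Goodman: 1/n_f = τ_a/S_se + τ_m/S_su = 68.95/316 + 122.63/832 = 0.21820 + 0.14740 = 0.36559
n_f = 1/0.36559 = 2.735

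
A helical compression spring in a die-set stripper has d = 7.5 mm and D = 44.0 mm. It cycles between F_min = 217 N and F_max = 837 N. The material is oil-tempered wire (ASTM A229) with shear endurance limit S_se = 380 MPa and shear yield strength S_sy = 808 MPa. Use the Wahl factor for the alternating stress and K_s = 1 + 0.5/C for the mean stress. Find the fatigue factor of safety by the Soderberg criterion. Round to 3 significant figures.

2.17

C = D/d = 44.0/7.5 = 5.8667; K_W = (4C−1)/(4C−4)+0.615/C = 1.2589; K_s = 1+0.5/C = 1.0852
F_a = (F_max−F_min)/2 = 310 N; F_m = (F_max+F_min)/2 = 527 N
τ_a = K_W·8F_aD/(πd³) = 1.2589 × 82.332 = 103.65 MPa
τ_m = K_s·8F_mD/(πd³) = 1.0852 × 139.97 = 151.89 MPa
Soderberg: 1/n_f = τ_a/S_se + τ_m/S_sy = 103.65/380 + 151.89/808 = 0.27277 + 0.18799 = 0.46075
n_f = 1/0.46075 = 2.17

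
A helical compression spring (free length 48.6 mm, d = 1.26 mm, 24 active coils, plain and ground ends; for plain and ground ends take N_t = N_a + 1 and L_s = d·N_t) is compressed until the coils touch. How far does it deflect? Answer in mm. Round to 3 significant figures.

N_t = 25; L_s = 1.26·25 = 31.5 mm
δ_solid = L₀ − L_s = 48.6 − 31.5 = 17.1 mm

17.1 mm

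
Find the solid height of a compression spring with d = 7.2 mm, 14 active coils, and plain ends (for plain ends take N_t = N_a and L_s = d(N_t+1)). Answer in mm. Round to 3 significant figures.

108 mm

plain ends: N_t = N_a = 14
L_s = d·(N_t+1) = 7.2 × 15 = 108 mm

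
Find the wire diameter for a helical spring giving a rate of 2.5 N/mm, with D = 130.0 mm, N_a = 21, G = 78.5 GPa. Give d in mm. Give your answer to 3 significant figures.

10.4 mm

d = (8D³N_a·k / G)^(1/4) = (8·130.0³·21·2.5 / (78.5×10³))^0.25
  = (11755)^0.25 = 10.4124 mm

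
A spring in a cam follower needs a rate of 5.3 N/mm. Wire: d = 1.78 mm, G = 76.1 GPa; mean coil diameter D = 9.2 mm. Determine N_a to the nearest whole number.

23

N_a = Gd⁴/(8D³k) = (76.1×10³ × 1.78⁴)/(8 × 9.2³ × 5.3)
    = 763950 / 33016.4 = 23.14 → 23 coils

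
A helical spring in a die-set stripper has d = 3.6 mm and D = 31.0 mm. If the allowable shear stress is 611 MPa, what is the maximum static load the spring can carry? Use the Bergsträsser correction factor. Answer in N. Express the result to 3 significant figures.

C = D/d = 31.0/3.6 = 8.6111
K_B = (4C+2)/(4C−3) = 36.444/31.444 = 1.1590
τ_max = K·8FD/(πd³) → F_max = τ_allow·πd³/(8DK)
F_max = 611·π·3.6³/(8·31.0·1.1590) = 89557/287.43 = 311.57 N

312 N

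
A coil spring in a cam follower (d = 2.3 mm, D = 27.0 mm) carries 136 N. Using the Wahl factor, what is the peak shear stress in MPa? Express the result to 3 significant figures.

Spring index C = D/d = 27.0/2.3 = 11.7391
K_W = (4C−1)/(4C−4) + 0.615/C = 45.957/42.957 + 0.0524 = 1.1222
τ₀ = 8FD/(πd³) = 8·136·27.0/(π·2.3³) = 29376/38.224 = 768.53 MPa
τ_max = K·τ₀ = 1.1222 × 768.53 = 862.46 MPa

862 MPa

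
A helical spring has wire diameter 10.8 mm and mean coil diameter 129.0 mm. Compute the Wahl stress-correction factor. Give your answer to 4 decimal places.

C = D/d = 129.0/10.8 = 11.9444
K_W = (4C−1)/(4C−4) + 0.615/C = 46.778/43.778 + 0.0515 = 1.1200

1.1200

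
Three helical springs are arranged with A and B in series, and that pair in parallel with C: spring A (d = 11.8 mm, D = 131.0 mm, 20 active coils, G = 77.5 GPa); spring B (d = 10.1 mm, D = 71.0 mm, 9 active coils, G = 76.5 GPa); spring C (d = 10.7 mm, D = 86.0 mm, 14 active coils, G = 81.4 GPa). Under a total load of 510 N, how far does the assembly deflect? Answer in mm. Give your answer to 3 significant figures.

27.3 mm

k_A = Gd⁴/(8D³N_a) = (77.5×10³)(11.8⁴)/(8·131.0³·20) = 4.1773 N/mm
k_B = Gd⁴/(8D³N_a) = (76.5×10³)(10.1⁴)/(8·71.0³·9) = 30.892 N/mm
k_C = Gd⁴/(8D³N_a) = (81.4×10³)(10.7⁴)/(8·86.0³·14) = 14.978 N/mm
Springs A,B series: k_AB = 1/(1/4.1773+1/30.892) = 3.6797 N/mm; parallel with C: k_eq = 3.6797+14.978 = 18.657 N/mm
δ = F/k_eq = 510/18.657 = 27.335 mm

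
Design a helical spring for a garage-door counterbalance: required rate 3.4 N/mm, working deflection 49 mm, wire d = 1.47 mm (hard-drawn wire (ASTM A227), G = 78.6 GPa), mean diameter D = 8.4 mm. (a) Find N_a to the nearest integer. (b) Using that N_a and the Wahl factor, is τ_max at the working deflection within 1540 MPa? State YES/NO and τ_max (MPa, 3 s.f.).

N_a = Gd⁴/(8D³k) = (78.6×10³)(1.47⁴)/(8·8.4³·3.4) = 22.77 → N_a = 23
Actual rate k = Gd⁴/(8D³·23) = 3.3654 N/mm
Working load F = kδ = 3.3654·49 = 164.9 N
C = 8.4/1.47 = 5.7143; K_W = (4C−1)/(4C−4)+0.615/C = 1.2667
τ_max = K_W·8FD/(πd³) = 1.2667·1110.5 = 1406.6 MPa
τ_max ≤ 1540 MPa → acceptable

(a) 23 coils; (b) YES, τ_max = 1410 MPa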